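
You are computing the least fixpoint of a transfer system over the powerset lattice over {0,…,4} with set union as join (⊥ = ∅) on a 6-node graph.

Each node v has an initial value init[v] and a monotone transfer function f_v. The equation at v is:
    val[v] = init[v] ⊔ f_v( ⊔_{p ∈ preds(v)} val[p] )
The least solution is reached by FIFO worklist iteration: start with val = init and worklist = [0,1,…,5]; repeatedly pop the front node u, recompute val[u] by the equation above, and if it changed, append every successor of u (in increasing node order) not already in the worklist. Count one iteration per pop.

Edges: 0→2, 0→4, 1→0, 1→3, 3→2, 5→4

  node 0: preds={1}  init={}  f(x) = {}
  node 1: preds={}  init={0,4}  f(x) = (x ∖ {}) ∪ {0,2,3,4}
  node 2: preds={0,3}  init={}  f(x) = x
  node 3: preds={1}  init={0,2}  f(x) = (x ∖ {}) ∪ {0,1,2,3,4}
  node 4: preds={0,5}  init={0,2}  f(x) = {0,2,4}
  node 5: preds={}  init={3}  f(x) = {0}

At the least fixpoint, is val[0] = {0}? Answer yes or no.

Trace (9 dequeues):
  [1] u=0 | in {0,4} | out {} | ==
  [2] u=1 | in {} | out {0,2,3,4} | prev {0,4} | push {0}
  [3] u=2 | in {0,2} | out {0,2} | prev {} | push {}
  [4] u=3 | in {0,2,3,4} | out {0,1,2,3,4} | prev {0,2} | push {2}
  [5] u=4 | in {3} | out {0,2,4} | prev {0,2} | push {}
  [6] u=5 | in {} | out {0,3} | prev {3} | push {4}
  [7] u=0 | in {0,2,3,4} | out {} | ==
  [8] u=2 | in {0,1,2,3,4} | out {0,1,2,3,4} | prev {0,2} | push {}
  [9] u=4 | in {0,3} | out {0,2,4} | ==

Converged values:
  [0] {}
  [1] {0,2,3,4}
  [2] {0,1,2,3,4}
  [3] {0,1,2,3,4}
  [4] {0,2,4}
  [5] {0,3}

no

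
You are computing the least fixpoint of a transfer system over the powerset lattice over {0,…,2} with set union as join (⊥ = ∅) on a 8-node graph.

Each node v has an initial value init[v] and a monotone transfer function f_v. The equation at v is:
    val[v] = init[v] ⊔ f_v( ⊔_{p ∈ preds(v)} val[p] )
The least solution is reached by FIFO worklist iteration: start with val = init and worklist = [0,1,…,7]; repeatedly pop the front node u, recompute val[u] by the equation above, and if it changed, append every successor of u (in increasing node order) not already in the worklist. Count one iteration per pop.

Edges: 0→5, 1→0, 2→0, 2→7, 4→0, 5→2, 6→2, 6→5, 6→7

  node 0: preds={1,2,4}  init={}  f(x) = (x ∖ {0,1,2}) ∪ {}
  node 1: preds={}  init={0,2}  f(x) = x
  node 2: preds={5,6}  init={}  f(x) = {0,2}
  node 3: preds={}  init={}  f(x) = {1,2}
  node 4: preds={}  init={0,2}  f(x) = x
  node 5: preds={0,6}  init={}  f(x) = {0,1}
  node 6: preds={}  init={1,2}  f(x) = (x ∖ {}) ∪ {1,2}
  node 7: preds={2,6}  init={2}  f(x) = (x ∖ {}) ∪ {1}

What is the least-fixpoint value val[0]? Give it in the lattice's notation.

Trace (10 dequeues):
  [1] u=0 | in {0,2} | out {} | ==
  [2] u=1 | in {} | out {0,2} | ==
  [3] u=2 | in {1,2} | out {0,2} | prev {} | push {0}
  [4] u=3 | in {} | out {1,2} | prev {} | push {}
  [5] u=4 | in {} | out {0,2} | ==
  [6] u=5 | in {1,2} | out {0,1} | prev {} | push {2}
  [7] u=6 | in {} | out {1,2} | ==
  [8] u=7 | in {0,1,2} | out {0,1,2} | prev {2} | push {}
  [9] u=0 | in {0,2} | out {} | ==
  [10] u=2 | in {0,1,2} | out {0,2} | ==

Converged values:
  [0] {}
  [1] {0,2}
  [2] {0,2}
  [3] {1,2}
  [4] {0,2}
  [5] {0,1}
  [6] {1,2}
  [7] {0,1,2}

{}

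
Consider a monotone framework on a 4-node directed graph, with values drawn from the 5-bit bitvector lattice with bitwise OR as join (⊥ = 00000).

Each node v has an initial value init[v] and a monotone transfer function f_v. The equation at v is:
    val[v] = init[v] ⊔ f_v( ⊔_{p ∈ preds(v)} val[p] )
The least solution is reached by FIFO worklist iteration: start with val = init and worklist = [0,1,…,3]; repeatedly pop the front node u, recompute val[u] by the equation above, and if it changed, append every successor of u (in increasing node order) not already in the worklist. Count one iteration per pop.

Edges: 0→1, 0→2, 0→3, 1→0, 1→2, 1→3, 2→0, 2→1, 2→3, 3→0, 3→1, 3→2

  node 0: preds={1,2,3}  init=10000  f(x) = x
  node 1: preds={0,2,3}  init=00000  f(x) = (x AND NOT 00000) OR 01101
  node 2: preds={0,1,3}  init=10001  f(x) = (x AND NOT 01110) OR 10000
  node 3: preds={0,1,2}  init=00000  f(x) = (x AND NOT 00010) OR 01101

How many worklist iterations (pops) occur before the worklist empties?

Trace (8 dequeues):
  [1] u=0 | in 10001 | out 10001 | prev 10000 | push {}
  [2] u=1 | in 10001 | out 11101 | prev 00000 | push {0}
  [3] u=2 | in 11101 | out 10001 | ==
  [4] u=3 | in 11101 | out 11101 | prev 00000 | push {1,2}
  [5] u=0 | in 11101 | out 11101 | prev 10001 | push {3}
  [6] u=1 | in 11101 | out 11101 | ==
  [7] u=2 | in 11101 | out 10001 | ==
  [8] u=3 | in 11101 | out 11101 | ==

Converged values:
  [0] 11101
  [1] 11101
  [2] 10001
  [3] 11101

8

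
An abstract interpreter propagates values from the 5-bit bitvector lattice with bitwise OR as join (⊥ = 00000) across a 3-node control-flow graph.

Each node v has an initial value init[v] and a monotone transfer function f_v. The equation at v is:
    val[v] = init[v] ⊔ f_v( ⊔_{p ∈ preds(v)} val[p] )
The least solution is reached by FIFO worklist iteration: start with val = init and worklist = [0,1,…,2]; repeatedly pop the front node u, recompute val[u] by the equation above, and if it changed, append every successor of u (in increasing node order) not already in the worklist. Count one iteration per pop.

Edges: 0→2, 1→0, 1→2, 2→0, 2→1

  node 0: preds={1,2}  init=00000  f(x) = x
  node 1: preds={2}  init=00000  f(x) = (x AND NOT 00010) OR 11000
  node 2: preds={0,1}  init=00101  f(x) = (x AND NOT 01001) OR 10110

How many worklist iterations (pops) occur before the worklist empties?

Worklist (6 pops):
  #1 pop 0: in=00101 → 00101 (was 00000); enqueue []
  #2 pop 1: in=00101 → 11101 (was 00000); enqueue [0]
  #3 pop 2: in=11101 → 10111 (was 00101); enqueue [1]
  #4 pop 0: in=11111 → 11111 (was 00101); enqueue [2]
  #5 pop 1: in=10111 → 11101 (no change)
  #6 pop 2: in=11111 → 10111 (no change)

Fixpoint:
  val[0] = 11111
  val[1] = 11101
  val[2] = 10111

6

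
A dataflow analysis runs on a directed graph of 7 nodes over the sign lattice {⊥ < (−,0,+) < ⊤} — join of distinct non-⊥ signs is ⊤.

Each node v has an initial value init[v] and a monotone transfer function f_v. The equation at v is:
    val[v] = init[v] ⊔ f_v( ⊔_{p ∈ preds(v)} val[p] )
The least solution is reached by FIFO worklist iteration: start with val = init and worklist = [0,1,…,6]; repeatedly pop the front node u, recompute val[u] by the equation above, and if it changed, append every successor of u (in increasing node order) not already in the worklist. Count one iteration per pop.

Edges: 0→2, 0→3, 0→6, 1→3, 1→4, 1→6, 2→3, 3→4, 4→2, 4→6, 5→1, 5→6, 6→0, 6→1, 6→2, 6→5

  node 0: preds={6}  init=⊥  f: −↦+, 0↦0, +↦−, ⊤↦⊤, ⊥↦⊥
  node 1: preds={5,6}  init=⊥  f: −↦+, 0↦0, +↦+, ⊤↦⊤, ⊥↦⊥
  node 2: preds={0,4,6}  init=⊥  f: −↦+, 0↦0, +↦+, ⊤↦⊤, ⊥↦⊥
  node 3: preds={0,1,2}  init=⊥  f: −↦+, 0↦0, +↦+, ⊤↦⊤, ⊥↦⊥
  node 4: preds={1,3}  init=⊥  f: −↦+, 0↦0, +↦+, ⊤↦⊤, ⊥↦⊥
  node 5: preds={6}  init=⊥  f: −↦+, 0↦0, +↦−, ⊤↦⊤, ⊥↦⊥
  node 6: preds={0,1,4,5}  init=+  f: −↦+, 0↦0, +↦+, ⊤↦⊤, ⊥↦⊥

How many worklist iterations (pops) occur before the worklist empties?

16

Trace (16 dequeues):
  [1] u=0 | in + | out − | prev ⊥ | push {}
  [2] u=1 | in + | out + | prev ⊥ | push {}
  [3] u=2 | in ⊤ | out ⊤ | prev ⊥ | push {}
  [4] u=3 | in ⊤ | out ⊤ | prev ⊥ | push {}
  [5] u=4 | in ⊤ | out ⊤ | prev ⊥ | push {2}
  [6] u=5 | in + | out − | prev ⊥ | push {1}
  [7] u=6 | in ⊤ | out ⊤ | prev + | push {0,5}
  [8] u=2 | in ⊤ | out ⊤ | ==
  [9] u=1 | in ⊤ | out ⊤ | prev + | push {3,4,6}
  [10] u=0 | in ⊤ | out ⊤ | prev − | push {2}
  [11] u=5 | in ⊤ | out ⊤ | prev − | push {1}
  [12] u=3 | in ⊤ | out ⊤ | ==
  [13] u=4 | in ⊤ | out ⊤ | ==
  [14] u=6 | in ⊤ | out ⊤ | ==
  [15] u=2 | in ⊤ | out ⊤ | ==
  [16] u=1 | in ⊤ | out ⊤ | ==

Converged values:
  [0] ⊤
  [1] ⊤
  [2] ⊤
  [3] ⊤
  [4] ⊤
  [5] ⊤
  [6] ⊤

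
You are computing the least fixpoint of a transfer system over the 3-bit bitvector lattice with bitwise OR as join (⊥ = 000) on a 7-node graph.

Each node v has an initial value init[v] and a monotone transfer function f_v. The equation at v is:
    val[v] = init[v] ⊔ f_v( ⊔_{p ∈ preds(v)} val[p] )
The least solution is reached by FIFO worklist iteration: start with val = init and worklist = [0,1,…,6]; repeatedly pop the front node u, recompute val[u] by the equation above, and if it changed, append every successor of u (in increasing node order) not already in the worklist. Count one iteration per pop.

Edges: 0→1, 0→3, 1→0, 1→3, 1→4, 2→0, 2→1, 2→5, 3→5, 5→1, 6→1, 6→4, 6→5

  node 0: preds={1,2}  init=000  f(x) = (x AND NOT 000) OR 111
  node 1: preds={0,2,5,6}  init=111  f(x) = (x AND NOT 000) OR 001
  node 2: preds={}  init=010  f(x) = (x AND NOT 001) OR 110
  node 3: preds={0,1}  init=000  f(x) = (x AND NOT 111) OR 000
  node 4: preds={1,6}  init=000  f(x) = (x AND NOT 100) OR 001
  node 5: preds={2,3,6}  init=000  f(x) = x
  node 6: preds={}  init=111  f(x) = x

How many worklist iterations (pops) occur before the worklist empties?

Iteration log — 9 steps:
  step 1. node 0  ⊔preds=111  new=111  old=000  +wl: 
  step 2. node 1  ⊔preds=111  new=111  stable
  step 3. node 2  ⊔preds=000  new=110  old=010  +wl: 0,1
  step 4. node 3  ⊔preds=111  new=000  stable
  step 5. node 4  ⊔preds=111  new=011  old=000  +wl: 
  step 6. node 5  ⊔preds=111  new=111  old=000  +wl: 
  step 7. node 6  ⊔preds=000  new=111  stable
  step 8. node 0  ⊔preds=111  new=111  stable
  step 9. node 1  ⊔preds=111  new=111  stable

Least fixpoint reached:
  node 0: 111
  node 1: 111
  node 2: 110
  node 3: 000
  node 4: 011
  node 5: 111
  node 6: 111

9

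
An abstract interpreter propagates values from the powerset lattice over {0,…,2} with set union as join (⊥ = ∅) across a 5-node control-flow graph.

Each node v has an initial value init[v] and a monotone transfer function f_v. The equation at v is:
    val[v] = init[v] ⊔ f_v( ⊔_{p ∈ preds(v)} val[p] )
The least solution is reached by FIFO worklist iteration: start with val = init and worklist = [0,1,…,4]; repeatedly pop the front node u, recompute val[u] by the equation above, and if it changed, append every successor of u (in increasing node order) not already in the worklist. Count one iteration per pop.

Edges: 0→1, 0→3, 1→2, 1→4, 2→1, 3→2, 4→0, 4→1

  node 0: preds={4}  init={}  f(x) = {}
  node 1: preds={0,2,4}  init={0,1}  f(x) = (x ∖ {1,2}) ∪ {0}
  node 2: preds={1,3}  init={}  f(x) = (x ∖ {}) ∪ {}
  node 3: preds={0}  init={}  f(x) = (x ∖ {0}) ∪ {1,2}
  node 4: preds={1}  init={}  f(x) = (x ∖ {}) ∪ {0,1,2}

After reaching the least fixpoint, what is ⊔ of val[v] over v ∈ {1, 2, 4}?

{0,1,2}

Worklist (9 pops):
  #1 pop 0: in={} → {} (no change)
  #2 pop 1: in={} → {0,1} (no change)
  #3 pop 2: in={0,1} → {0,1} (was {}); enqueue [1]
  #4 pop 3: in={} → {1,2} (was {}); enqueue [2]
  #5 pop 4: in={0,1} → {0,1,2} (was {}); enqueue [0]
  #6 pop 1: in={0,1,2} → {0,1} (no change)
  #7 pop 2: in={0,1,2} → {0,1,2} (was {0,1}); enqueue [1]
  #8 pop 0: in={0,1,2} → {} (no change)
  #9 pop 1: in={0,1,2} → {0,1} (no change)

Fixpoint:
  val[0] = {}
  val[1] = {0,1}
  val[2] = {0,1,2}
  val[3] = {1,2}
  val[4] = {0,1,2}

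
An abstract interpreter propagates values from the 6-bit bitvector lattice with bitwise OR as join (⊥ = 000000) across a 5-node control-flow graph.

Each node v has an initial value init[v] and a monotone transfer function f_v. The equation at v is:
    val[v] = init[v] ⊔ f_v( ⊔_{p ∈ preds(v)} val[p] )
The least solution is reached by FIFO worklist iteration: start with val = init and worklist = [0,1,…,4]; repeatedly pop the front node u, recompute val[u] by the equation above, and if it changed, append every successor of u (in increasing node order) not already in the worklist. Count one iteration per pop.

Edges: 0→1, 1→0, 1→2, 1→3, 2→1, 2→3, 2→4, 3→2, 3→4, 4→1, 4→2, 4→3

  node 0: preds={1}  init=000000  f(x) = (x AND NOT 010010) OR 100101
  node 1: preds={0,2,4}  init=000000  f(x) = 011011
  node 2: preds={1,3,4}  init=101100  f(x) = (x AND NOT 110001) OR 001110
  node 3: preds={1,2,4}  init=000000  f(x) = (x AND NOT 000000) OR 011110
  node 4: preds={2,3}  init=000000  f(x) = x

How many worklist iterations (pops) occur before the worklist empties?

Iteration log — 9 steps:
  step 1. node 0  ⊔preds=000000  new=100101  old=000000  +wl: 
  step 2. node 1  ⊔preds=101101  new=011011  old=000000  +wl: 0
  step 3. node 2  ⊔preds=011011  new=101110  old=101100  +wl: 1
  step 4. node 3  ⊔preds=111111  new=111111  old=000000  +wl: 2
  step 5. node 4  ⊔preds=111111  new=111111  old=000000  +wl: 3
  step 6. node 0  ⊔preds=011011  new=101101  old=100101  +wl: 
  step 7. node 1  ⊔preds=111111  new=011011  stable
  step 8. node 2  ⊔preds=111111  new=101110  stable
  step 9. node 3  ⊔preds=111111  new=111111  stable

Least fixpoint reached:
  node 0: 101101
  node 1: 011011
  node 2: 101110
  node 3: 111111
  node 4: 111111

9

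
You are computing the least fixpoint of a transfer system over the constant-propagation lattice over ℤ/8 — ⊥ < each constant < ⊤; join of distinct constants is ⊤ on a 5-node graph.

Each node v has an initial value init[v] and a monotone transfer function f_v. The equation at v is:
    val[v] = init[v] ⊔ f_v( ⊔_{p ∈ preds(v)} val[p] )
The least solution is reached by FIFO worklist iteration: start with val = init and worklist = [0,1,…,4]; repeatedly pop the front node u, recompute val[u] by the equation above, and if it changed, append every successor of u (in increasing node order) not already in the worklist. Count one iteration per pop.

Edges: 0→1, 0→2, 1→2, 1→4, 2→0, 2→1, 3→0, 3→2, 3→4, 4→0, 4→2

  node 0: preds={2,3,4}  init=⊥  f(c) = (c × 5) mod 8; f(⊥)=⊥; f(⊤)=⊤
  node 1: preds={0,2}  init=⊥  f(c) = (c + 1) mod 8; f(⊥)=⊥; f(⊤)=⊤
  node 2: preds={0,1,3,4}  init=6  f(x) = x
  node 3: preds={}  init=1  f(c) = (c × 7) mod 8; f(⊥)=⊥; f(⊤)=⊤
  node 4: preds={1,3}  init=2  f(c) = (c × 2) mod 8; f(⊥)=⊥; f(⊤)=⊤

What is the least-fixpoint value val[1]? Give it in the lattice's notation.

Worklist (8 pops):
  #1 pop 0: in=⊤ → ⊤ (was ⊥); enqueue []
  #2 pop 1: in=⊤ → ⊤ (was ⊥); enqueue []
  #3 pop 2: in=⊤ → ⊤ (was 6); enqueue [0,1]
  #4 pop 3: in=⊥ → 1 (no change)
  #5 pop 4: in=⊤ → ⊤ (was 2); enqueue [2]
  #6 pop 0: in=⊤ → ⊤ (no change)
  #7 pop 1: in=⊤ → ⊤ (no change)
  #8 pop 2: in=⊤ → ⊤ (no change)

Fixpoint:
  val[0] = ⊤
  val[1] = ⊤
  val[2] = ⊤
  val[3] = 1
  val[4] = ⊤

⊤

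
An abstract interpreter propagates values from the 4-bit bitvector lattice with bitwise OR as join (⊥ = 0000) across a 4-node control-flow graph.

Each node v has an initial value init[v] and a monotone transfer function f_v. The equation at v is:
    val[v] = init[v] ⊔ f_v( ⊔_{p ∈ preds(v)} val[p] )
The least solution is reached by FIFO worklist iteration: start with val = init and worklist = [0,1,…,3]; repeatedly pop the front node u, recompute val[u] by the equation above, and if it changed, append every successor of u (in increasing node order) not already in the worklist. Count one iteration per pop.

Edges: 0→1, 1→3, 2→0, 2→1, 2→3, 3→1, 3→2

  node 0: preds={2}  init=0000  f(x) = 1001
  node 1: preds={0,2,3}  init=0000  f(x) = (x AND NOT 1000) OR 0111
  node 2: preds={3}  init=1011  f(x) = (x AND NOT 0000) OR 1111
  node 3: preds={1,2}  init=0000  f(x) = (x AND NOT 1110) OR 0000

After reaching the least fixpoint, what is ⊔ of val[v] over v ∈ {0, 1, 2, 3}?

1111

Worklist (7 pops):
  #1 pop 0: in=1011 → 1001 (was 0000); enqueue []
  #2 pop 1: in=1011 → 0111 (was 0000); enqueue []
  #3 pop 2: in=0000 → 1111 (was 1011); enqueue [0,1]
  #4 pop 3: in=1111 → 0001 (was 0000); enqueue [2]
  #5 pop 0: in=1111 → 1001 (no change)
  #6 pop 1: in=1111 → 0111 (no change)
  #7 pop 2: in=0001 → 1111 (no change)

Fixpoint:
  val[0] = 1001
  val[1] = 0111
  val[2] = 1111
  val[3] = 0001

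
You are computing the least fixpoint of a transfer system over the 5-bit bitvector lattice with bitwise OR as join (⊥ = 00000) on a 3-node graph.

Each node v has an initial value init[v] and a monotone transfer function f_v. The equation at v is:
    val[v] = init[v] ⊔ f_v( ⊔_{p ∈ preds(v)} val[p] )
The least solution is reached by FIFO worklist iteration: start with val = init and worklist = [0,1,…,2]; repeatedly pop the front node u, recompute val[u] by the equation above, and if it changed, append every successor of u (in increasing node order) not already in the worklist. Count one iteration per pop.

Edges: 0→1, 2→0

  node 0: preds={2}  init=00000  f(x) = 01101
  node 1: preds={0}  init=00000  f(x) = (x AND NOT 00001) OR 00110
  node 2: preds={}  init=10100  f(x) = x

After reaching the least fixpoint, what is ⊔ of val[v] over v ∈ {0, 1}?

01111

Trace (3 dequeues):
  [1] u=0 | in 10100 | out 01101 | prev 00000 | push {}
  [2] u=1 | in 01101 | out 01110 | prev 00000 | push {}
  [3] u=2 | in 00000 | out 10100 | ==

Converged values:
  [0] 01101
  [1] 01110
  [2] 10100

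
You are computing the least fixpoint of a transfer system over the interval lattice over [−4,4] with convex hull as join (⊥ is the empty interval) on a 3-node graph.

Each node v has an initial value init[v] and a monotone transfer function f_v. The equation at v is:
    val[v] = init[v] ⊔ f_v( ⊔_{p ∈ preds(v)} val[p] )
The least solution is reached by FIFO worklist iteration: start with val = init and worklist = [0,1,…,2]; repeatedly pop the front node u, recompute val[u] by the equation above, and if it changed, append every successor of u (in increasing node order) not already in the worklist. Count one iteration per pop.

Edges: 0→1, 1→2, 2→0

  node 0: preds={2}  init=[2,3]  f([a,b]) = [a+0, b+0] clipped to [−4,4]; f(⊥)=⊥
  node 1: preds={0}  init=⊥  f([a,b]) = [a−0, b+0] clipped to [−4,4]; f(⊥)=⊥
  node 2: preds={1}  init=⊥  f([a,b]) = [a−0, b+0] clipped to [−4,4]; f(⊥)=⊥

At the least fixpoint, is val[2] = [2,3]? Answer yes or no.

yes

Trace (4 dequeues):
  [1] u=0 | in ⊥ | out [2,3] | ==
  [2] u=1 | in [2,3] | out [2,3] | prev ⊥ | push {}
  [3] u=2 | in [2,3] | out [2,3] | prev ⊥ | push {0}
  [4] u=0 | in [2,3] | out [2,3] | ==

Converged values:
  [0] [2,3]
  [1] [2,3]
  [2] [2,3]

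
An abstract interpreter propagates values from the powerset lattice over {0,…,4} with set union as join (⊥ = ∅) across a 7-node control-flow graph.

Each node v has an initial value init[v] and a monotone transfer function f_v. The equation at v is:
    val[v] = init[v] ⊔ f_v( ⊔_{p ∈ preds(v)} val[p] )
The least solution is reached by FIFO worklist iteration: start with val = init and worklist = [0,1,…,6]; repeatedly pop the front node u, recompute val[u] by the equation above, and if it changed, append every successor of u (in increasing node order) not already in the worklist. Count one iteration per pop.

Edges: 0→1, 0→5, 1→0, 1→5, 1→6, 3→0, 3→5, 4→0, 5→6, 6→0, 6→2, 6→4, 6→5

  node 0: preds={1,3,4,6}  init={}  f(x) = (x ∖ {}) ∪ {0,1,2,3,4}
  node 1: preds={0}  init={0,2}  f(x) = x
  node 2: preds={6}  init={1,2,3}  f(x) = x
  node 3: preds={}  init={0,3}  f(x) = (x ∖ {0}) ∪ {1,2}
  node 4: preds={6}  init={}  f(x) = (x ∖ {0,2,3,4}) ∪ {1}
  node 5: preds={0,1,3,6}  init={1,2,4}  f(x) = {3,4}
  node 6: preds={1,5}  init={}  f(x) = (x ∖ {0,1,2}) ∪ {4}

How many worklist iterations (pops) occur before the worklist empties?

11

Iteration log — 11 steps:
  step 1. node 0  ⊔preds={0,2,3}  new={0,1,2,3,4}  old={}  +wl: 
  step 2. node 1  ⊔preds={0,1,2,3,4}  new={0,1,2,3,4}  old={0,2}  +wl: 0
  step 3. node 2  ⊔preds={}  new={1,2,3}  stable
  step 4. node 3  ⊔preds={}  new={0,1,2,3}  old={0,3}  +wl: 
  step 5. node 4  ⊔preds={}  new={1}  old={}  +wl: 
  step 6. node 5  ⊔preds={0,1,2,3,4}  new={1,2,3,4}  old={1,2,4}  +wl: 
  step 7. node 6  ⊔preds={0,1,2,3,4}  new={3,4}  old={}  +wl: 2,4,5
  step 8. node 0  ⊔preds={0,1,2,3,4}  new={0,1,2,3,4}  stable
  step 9. node 2  ⊔preds={3,4}  new={1,2,3,4}  old={1,2,3}  +wl: 
  step 10. node 4  ⊔preds={3,4}  new={1}  stable
  step 11. node 5  ⊔preds={0,1,2,3,4}  new={1,2,3,4}  stable

Least fixpoint reached:
  node 0: {0,1,2,3,4}
  node 1: {0,1,2,3,4}
  node 2: {1,2,3,4}
  node 3: {0,1,2,3}
  node 4: {1}
  node 5: {1,2,3,4}
  node 6: {3,4}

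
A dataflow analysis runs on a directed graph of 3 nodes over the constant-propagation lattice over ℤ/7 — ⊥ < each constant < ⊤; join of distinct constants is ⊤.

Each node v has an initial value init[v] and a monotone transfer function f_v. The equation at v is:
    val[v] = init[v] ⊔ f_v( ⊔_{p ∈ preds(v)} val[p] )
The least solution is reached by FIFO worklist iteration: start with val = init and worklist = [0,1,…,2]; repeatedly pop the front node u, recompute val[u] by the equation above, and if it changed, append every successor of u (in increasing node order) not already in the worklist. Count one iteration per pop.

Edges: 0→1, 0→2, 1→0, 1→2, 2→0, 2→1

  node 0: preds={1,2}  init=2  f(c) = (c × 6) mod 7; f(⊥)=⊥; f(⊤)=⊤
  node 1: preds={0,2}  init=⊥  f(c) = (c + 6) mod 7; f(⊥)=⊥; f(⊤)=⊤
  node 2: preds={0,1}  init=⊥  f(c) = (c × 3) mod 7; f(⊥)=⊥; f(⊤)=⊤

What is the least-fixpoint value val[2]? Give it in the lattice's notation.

Iteration log — 7 steps:
  step 1. node 0  ⊔preds=⊥  new=2  stable
  step 2. node 1  ⊔preds=2  new=1  old=⊥  +wl: 0
  step 3. node 2  ⊔preds=⊤  new=⊤  old=⊥  +wl: 1
  step 4. node 0  ⊔preds=⊤  new=⊤  old=2  +wl: 2
  step 5. node 1  ⊔preds=⊤  new=⊤  old=1  +wl: 0
  step 6. node 2  ⊔preds=⊤  new=⊤  stable
  step 7. node 0  ⊔preds=⊤  new=⊤  stable

Least fixpoint reached:
  node 0: ⊤
  node 1: ⊤
  node 2: ⊤

⊤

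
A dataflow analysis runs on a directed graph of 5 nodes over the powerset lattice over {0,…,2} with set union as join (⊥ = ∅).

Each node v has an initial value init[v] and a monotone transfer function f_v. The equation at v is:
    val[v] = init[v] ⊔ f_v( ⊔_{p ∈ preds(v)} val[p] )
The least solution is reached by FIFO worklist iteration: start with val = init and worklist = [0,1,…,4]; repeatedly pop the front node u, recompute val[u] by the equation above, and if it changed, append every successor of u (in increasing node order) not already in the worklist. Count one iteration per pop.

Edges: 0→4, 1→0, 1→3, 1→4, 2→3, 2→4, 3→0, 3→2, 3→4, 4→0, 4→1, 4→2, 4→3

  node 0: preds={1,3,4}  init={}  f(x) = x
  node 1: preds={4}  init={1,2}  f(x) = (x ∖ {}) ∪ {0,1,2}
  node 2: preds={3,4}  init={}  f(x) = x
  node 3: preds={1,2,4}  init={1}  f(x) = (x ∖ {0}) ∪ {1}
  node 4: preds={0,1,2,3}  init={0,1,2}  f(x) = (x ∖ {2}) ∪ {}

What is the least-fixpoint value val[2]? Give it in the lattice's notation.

Iteration log — 7 steps:
  step 1. node 0  ⊔preds={0,1,2}  new={0,1,2}  old={}  +wl: 
  step 2. node 1  ⊔preds={0,1,2}  new={0,1,2}  old={1,2}  +wl: 0
  step 3. node 2  ⊔preds={0,1,2}  new={0,1,2}  old={}  +wl: 
  step 4. node 3  ⊔preds={0,1,2}  new={1,2}  old={1}  +wl: 2
  step 5. node 4  ⊔preds={0,1,2}  new={0,1,2}  stable
  step 6. node 0  ⊔preds={0,1,2}  new={0,1,2}  stable
  step 7. node 2  ⊔preds={0,1,2}  new={0,1,2}  stable

Least fixpoint reached:
  node 0: {0,1,2}
  node 1: {0,1,2}
  node 2: {0,1,2}
  node 3: {1,2}
  node 4: {0,1,2}

{0,1,2}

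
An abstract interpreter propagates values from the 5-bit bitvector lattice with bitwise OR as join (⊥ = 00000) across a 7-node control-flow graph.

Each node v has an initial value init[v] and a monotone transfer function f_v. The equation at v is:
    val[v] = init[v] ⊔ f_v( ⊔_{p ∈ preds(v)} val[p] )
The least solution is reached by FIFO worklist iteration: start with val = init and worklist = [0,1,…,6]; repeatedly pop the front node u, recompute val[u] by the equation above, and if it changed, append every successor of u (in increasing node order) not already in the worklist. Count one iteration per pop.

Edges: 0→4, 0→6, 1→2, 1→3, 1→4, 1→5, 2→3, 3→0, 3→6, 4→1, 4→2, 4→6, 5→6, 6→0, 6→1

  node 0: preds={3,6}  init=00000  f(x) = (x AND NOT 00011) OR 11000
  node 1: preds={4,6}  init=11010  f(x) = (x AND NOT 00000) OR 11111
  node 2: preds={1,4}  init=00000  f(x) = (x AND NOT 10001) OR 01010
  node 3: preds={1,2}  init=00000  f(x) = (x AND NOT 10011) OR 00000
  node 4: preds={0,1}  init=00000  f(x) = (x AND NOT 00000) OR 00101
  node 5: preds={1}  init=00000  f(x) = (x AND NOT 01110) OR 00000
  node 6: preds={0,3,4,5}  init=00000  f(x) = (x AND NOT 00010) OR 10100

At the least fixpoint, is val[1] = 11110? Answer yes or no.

Iteration log — 12 steps:
  step 1. node 0  ⊔preds=00000  new=11000  old=00000  +wl: 
  step 2. node 1  ⊔preds=00000  new=11111  old=11010  +wl: 
  step 3. node 2  ⊔preds=11111  new=01110  old=00000  +wl: 
  step 4. node 3  ⊔preds=11111  new=01100  old=00000  +wl: 0
  step 5. node 4  ⊔preds=11111  new=11111  old=00000  +wl: 1,2
  step 6. node 5  ⊔preds=11111  new=10001  old=00000  +wl: 
  step 7. node 6  ⊔preds=11111  new=11101  old=00000  +wl: 
  step 8. node 0  ⊔preds=11101  new=11100  old=11000  +wl: 4,6
  step 9. node 1  ⊔preds=11111  new=11111  stable
  step 10. node 2  ⊔preds=11111  new=01110  stable
  step 11. node 4  ⊔preds=11111  new=11111  stable
  step 12. node 6  ⊔preds=11111  new=11101  stable

Least fixpoint reached:
  node 0: 11100
  node 1: 11111
  node 2: 01110
  node 3: 01100
  node 4: 11111
  node 5: 10001
  node 6: 11101

no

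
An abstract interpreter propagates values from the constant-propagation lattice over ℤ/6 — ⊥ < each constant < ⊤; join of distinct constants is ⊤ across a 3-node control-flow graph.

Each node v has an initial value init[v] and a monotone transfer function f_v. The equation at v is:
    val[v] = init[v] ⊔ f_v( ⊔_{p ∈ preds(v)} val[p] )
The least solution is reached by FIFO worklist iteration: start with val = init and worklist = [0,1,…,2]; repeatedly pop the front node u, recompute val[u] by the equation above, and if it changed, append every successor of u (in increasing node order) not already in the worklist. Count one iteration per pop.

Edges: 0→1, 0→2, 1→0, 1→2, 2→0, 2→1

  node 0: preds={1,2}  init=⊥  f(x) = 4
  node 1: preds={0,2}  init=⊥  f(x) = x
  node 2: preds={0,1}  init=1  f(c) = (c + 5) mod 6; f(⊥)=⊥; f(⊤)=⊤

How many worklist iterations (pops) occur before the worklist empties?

5

Worklist (5 pops):
  #1 pop 0: in=1 → 4 (was ⊥); enqueue []
  #2 pop 1: in=⊤ → ⊤ (was ⊥); enqueue [0]
  #3 pop 2: in=⊤ → ⊤ (was 1); enqueue [1]
  #4 pop 0: in=⊤ → 4 (no change)
  #5 pop 1: in=⊤ → ⊤ (no change)

Fixpoint:
  val[0] = 4
  val[1] = ⊤
  val[2] = ⊤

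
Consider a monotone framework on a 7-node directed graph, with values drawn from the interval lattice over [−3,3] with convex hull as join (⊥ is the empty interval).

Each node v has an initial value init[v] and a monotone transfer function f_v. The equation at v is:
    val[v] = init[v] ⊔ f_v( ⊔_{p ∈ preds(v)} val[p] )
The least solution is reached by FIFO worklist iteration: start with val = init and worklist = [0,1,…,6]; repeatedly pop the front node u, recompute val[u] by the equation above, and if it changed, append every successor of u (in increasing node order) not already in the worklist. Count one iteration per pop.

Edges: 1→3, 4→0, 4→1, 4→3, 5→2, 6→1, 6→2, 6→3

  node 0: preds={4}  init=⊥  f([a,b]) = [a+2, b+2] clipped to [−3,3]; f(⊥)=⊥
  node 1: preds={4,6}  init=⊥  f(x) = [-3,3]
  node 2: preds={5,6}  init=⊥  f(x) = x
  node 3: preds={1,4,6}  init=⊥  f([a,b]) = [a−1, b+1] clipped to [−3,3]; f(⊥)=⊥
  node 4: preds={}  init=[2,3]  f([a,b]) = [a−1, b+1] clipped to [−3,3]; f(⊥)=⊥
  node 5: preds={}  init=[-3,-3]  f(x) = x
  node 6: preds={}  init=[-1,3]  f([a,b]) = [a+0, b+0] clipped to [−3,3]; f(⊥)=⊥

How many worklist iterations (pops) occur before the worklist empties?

Worklist (7 pops):
  #1 pop 0: in=[2,3] → [3,3] (was ⊥); enqueue []
  #2 pop 1: in=[-1,3] → [-3,3] (was ⊥); enqueue []
  #3 pop 2: in=[-3,3] → [-3,3] (was ⊥); enqueue []
  #4 pop 3: in=[-3,3] → [-3,3] (was ⊥); enqueue []
  #5 pop 4: in=⊥ → [2,3] (no change)
  #6 pop 5: in=⊥ → [-3,-3] (no change)
  #7 pop 6: in=⊥ → [-1,3] (no change)

Fixpoint:
  val[0] = [3,3]
  val[1] = [-3,3]
  val[2] = [-3,3]
  val[3] = [-3,3]
  val[4] = [2,3]
  val[5] = [-3,-3]
  val[6] = [-1,3]

7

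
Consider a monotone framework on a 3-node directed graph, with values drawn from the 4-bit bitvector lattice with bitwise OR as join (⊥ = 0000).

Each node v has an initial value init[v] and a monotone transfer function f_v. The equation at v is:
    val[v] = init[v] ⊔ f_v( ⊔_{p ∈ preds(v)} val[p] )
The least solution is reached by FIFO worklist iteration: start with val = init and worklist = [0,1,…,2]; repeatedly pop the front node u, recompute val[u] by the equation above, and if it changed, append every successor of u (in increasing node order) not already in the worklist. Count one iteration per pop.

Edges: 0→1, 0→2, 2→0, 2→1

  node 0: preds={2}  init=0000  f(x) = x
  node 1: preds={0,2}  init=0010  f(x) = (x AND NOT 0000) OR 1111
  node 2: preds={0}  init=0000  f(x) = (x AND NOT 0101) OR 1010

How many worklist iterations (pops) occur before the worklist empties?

Worklist (6 pops):
  #1 pop 0: in=0000 → 0000 (no change)
  #2 pop 1: in=0000 → 1111 (was 0010); enqueue []
  #3 pop 2: in=0000 → 1010 (was 0000); enqueue [0,1]
  #4 pop 0: in=1010 → 1010 (was 0000); enqueue [2]
  #5 pop 1: in=1010 → 1111 (no change)
  #6 pop 2: in=1010 → 1010 (no change)

Fixpoint:
  val[0] = 1010
  val[1] = 1111
  val[2] = 1010

6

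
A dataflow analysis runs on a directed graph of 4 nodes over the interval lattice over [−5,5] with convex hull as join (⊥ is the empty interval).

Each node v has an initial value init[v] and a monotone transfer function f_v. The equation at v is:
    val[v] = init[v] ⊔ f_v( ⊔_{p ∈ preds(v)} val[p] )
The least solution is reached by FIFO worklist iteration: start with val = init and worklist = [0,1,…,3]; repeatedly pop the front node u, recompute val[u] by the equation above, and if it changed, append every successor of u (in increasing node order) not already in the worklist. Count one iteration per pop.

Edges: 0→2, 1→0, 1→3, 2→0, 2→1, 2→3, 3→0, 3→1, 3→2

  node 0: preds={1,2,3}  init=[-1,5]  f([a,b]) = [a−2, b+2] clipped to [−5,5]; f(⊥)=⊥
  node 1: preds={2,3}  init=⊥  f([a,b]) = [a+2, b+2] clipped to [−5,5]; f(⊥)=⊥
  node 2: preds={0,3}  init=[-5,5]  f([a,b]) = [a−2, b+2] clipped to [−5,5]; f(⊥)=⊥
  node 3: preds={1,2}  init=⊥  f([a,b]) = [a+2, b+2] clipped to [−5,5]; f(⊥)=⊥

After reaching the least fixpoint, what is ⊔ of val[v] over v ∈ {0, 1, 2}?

Worklist (7 pops):
  #1 pop 0: in=[-5,5] → [-5,5] (was [-1,5]); enqueue []
  #2 pop 1: in=[-5,5] → [-3,5] (was ⊥); enqueue [0]
  #3 pop 2: in=[-5,5] → [-5,5] (no change)
  #4 pop 3: in=[-5,5] → [-3,5] (was ⊥); enqueue [1,2]
  #5 pop 0: in=[-5,5] → [-5,5] (no change)
  #6 pop 1: in=[-5,5] → [-3,5] (no change)
  #7 pop 2: in=[-5,5] → [-5,5] (no change)

Fixpoint:
  val[0] = [-5,5]
  val[1] = [-3,5]
  val[2] = [-5,5]
  val[3] = [-3,5]

[-5,5]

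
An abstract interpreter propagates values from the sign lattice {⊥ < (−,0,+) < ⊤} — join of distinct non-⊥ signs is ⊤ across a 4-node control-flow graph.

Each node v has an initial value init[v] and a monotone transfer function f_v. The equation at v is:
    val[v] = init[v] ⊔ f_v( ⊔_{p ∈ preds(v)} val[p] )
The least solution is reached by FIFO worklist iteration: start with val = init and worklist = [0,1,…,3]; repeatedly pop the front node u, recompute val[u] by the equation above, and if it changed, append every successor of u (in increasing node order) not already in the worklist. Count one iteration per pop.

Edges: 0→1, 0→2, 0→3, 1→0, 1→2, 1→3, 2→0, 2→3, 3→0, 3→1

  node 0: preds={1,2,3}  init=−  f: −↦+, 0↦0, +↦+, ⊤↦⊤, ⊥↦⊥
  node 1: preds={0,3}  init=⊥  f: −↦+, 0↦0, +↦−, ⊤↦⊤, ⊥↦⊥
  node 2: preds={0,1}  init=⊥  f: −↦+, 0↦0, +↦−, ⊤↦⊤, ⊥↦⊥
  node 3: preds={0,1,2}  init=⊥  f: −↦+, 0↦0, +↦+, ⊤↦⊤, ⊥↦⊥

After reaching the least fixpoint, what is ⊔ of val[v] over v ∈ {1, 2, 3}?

Trace (9 dequeues):
  [1] u=0 | in ⊥ | out − | ==
  [2] u=1 | in − | out + | prev ⊥ | push {0}
  [3] u=2 | in ⊤ | out ⊤ | prev ⊥ | push {}
  [4] u=3 | in ⊤ | out ⊤ | prev ⊥ | push {1}
  [5] u=0 | in ⊤ | out ⊤ | prev − | push {2,3}
  [6] u=1 | in ⊤ | out ⊤ | prev + | push {0}
  [7] u=2 | in ⊤ | out ⊤ | ==
  [8] u=3 | in ⊤ | out ⊤ | ==
  [9] u=0 | in ⊤ | out ⊤ | ==

Converged values:
  [0] ⊤
  [1] ⊤
  [2] ⊤
  [3] ⊤

⊤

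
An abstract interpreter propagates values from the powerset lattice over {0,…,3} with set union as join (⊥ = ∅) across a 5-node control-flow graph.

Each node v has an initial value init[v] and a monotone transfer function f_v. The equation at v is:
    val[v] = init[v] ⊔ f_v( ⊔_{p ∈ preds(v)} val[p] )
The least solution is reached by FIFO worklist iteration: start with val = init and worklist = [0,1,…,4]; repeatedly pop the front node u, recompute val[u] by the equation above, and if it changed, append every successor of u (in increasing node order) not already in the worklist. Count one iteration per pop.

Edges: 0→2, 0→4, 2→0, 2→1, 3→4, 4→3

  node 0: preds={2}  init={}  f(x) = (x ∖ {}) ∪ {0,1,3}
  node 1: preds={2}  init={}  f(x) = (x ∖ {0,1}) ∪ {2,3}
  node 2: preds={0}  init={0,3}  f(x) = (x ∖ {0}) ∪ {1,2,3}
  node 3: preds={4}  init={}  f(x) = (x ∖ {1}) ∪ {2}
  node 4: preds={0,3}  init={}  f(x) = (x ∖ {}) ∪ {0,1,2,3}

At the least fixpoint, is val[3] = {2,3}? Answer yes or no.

Iteration log — 10 steps:
  step 1. node 0  ⊔preds={0,3}  new={0,1,3}  old={}  +wl: 
  step 2. node 1  ⊔preds={0,3}  new={2,3}  old={}  +wl: 
  step 3. node 2  ⊔preds={0,1,3}  new={0,1,2,3}  old={0,3}  +wl: 0,1
  step 4. node 3  ⊔preds={}  new={2}  old={}  +wl: 
  step 5. node 4  ⊔preds={0,1,2,3}  new={0,1,2,3}  old={}  +wl: 3
  step 6. node 0  ⊔preds={0,1,2,3}  new={0,1,2,3}  old={0,1,3}  +wl: 2,4
  step 7. node 1  ⊔preds={0,1,2,3}  new={2,3}  stable
  step 8. node 3  ⊔preds={0,1,2,3}  new={0,2,3}  old={2}  +wl: 
  step 9. node 2  ⊔preds={0,1,2,3}  new={0,1,2,3}  stable
  step 10. node 4  ⊔preds={0,1,2,3}  new={0,1,2,3}  stable

Least fixpoint reached:
  node 0: {0,1,2,3}
  node 1: {2,3}
  node 2: {0,1,2,3}
  node 3: {0,2,3}
  node 4: {0,1,2,3}

no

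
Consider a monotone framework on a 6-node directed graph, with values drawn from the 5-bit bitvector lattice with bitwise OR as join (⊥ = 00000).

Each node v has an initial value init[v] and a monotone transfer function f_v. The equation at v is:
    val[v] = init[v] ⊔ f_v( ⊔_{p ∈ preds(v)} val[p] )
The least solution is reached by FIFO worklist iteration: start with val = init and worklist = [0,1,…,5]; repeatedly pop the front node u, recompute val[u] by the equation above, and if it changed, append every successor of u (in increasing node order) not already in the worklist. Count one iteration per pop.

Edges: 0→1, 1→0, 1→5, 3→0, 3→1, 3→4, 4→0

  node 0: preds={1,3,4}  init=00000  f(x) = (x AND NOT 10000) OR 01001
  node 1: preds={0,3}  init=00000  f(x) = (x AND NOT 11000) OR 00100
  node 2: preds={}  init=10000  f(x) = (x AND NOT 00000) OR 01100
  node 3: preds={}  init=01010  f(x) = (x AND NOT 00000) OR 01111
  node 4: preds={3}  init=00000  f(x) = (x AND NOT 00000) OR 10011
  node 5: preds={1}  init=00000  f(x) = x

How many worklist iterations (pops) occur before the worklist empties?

8

Trace (8 dequeues):
  [1] u=0 | in 01010 | out 01011 | prev 00000 | push {}
  [2] u=1 | in 01011 | out 00111 | prev 00000 | push {0}
  [3] u=2 | in 00000 | out 11100 | prev 10000 | push {}
  [4] u=3 | in 00000 | out 01111 | prev 01010 | push {1}
  [5] u=4 | in 01111 | out 11111 | prev 00000 | push {}
  [6] u=5 | in 00111 | out 00111 | prev 00000 | push {}
  [7] u=0 | in 11111 | out 01111 | prev 01011 | push {}
  [8] u=1 | in 01111 | out 00111 | ==

Converged values:
  [0] 01111
  [1] 00111
  [2] 11100
  [3] 01111
  [4] 11111
  [5] 00111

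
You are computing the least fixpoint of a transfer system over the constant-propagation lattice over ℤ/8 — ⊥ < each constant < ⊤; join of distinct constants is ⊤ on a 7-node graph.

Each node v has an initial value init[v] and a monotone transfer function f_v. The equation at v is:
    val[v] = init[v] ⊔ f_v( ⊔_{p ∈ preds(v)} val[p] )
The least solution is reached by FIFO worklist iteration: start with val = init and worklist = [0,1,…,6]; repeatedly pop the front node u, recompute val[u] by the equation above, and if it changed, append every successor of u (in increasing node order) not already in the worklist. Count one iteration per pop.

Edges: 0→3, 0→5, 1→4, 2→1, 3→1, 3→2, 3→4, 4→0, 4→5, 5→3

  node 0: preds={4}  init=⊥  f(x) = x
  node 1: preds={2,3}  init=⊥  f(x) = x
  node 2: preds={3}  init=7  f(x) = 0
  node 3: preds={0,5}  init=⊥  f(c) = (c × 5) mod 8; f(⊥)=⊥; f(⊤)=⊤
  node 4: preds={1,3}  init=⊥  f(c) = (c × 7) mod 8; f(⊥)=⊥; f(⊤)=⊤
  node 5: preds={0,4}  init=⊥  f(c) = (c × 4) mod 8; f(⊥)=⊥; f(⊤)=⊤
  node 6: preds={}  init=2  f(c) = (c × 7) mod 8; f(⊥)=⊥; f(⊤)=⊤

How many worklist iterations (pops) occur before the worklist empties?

Worklist (17 pops):
  #1 pop 0: in=⊥ → ⊥ (no change)
  #2 pop 1: in=7 → 7 (was ⊥); enqueue []
  #3 pop 2: in=⊥ → ⊤ (was 7); enqueue [1]
  #4 pop 3: in=⊥ → ⊥ (no change)
  #5 pop 4: in=7 → 1 (was ⊥); enqueue [0]
  #6 pop 5: in=1 → 4 (was ⊥); enqueue [3]
  #7 pop 6: in=⊥ → 2 (no change)
  #8 pop 1: in=⊤ → ⊤ (was 7); enqueue [4]
  #9 pop 0: in=1 → 1 (was ⊥); enqueue [5]
  #10 pop 3: in=⊤ → ⊤ (was ⊥); enqueue [1,2]
  #11 pop 4: in=⊤ → ⊤ (was 1); enqueue [0]
  #12 pop 5: in=⊤ → ⊤ (was 4); enqueue [3]
  #13 pop 1: in=⊤ → ⊤ (no change)
  #14 pop 2: in=⊤ → ⊤ (no change)
  #15 pop 0: in=⊤ → ⊤ (was 1); enqueue [5]
  #16 pop 3: in=⊤ → ⊤ (no change)
  #17 pop 5: in=⊤ → ⊤ (no change)

Fixpoint:
  val[0] = ⊤
  val[1] = ⊤
  val[2] = ⊤
  val[3] = ⊤
  val[4] = ⊤
  val[5] = ⊤
  val[6] = 2

17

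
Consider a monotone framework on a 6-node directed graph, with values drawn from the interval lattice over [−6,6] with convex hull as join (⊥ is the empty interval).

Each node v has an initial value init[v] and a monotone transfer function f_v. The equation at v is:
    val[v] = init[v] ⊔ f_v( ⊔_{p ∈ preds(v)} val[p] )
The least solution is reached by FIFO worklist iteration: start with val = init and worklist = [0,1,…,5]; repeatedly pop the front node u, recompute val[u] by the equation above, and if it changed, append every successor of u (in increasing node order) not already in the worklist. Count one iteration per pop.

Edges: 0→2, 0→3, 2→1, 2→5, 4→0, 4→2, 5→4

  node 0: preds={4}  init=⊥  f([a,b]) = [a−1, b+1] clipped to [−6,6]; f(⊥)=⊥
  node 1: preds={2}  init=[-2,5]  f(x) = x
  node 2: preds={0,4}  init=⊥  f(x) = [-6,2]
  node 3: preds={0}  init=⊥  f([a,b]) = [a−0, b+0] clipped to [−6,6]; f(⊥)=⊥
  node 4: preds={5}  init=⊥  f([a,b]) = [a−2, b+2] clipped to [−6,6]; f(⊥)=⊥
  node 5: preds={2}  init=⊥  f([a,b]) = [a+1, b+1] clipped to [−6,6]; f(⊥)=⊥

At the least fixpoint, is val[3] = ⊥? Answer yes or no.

no

Iteration log — 11 steps:
  step 1. node 0  ⊔preds=⊥  new=⊥  stable
  step 2. node 1  ⊔preds=⊥  new=[-2,5]  stable
  step 3. node 2  ⊔preds=⊥  new=[-6,2]  old=⊥  +wl: 1
  step 4. node 3  ⊔preds=⊥  new=⊥  stable
  step 5. node 4  ⊔preds=⊥  new=⊥  stable
  step 6. node 5  ⊔preds=[-6,2]  new=[-5,3]  old=⊥  +wl: 4
  step 7. node 1  ⊔preds=[-6,2]  new=[-6,5]  old=[-2,5]  +wl: 
  step 8. node 4  ⊔preds=[-5,3]  new=[-6,5]  old=⊥  +wl: 0,2
  step 9. node 0  ⊔preds=[-6,5]  new=[-6,6]  old=⊥  +wl: 3
  step 10. node 2  ⊔preds=[-6,6]  new=[-6,2]  stable
  step 11. node 3  ⊔preds=[-6,6]  new=[-6,6]  old=⊥  +wl: 

Least fixpoint reached:
  node 0: [-6,6]
  node 1: [-6,5]
  node 2: [-6,2]
  node 3: [-6,6]
  node 4: [-6,5]
  node 5: [-5,3]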